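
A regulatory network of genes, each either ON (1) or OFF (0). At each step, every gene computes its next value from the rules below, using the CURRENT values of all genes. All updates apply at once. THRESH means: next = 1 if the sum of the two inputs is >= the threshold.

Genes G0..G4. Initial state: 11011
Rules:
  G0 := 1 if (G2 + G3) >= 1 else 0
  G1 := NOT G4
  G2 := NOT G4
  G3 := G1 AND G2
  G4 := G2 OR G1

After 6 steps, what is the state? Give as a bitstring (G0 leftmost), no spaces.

Step 1: G0=(0+1>=1)=1 G1=NOT G4=NOT 1=0 G2=NOT G4=NOT 1=0 G3=G1&G2=1&0=0 G4=G2|G1=0|1=1 -> 10001
Step 2: G0=(0+0>=1)=0 G1=NOT G4=NOT 1=0 G2=NOT G4=NOT 1=0 G3=G1&G2=0&0=0 G4=G2|G1=0|0=0 -> 00000
Step 3: G0=(0+0>=1)=0 G1=NOT G4=NOT 0=1 G2=NOT G4=NOT 0=1 G3=G1&G2=0&0=0 G4=G2|G1=0|0=0 -> 01100
Step 4: G0=(1+0>=1)=1 G1=NOT G4=NOT 0=1 G2=NOT G4=NOT 0=1 G3=G1&G2=1&1=1 G4=G2|G1=1|1=1 -> 11111
Step 5: G0=(1+1>=1)=1 G1=NOT G4=NOT 1=0 G2=NOT G4=NOT 1=0 G3=G1&G2=1&1=1 G4=G2|G1=1|1=1 -> 10011
Step 6: G0=(0+1>=1)=1 G1=NOT G4=NOT 1=0 G2=NOT G4=NOT 1=0 G3=G1&G2=0&0=0 G4=G2|G1=0|0=0 -> 10000

10000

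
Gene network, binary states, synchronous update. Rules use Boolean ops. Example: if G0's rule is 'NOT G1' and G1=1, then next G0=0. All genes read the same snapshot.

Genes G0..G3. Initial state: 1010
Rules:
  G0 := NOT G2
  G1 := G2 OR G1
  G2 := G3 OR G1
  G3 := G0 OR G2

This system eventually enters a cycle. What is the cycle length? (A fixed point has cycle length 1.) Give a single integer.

Answer: 1

Derivation:
Step 0: 1010
Step 1: G0=NOT G2=NOT 1=0 G1=G2|G1=1|0=1 G2=G3|G1=0|0=0 G3=G0|G2=1|1=1 -> 0101
Step 2: G0=NOT G2=NOT 0=1 G1=G2|G1=0|1=1 G2=G3|G1=1|1=1 G3=G0|G2=0|0=0 -> 1110
Step 3: G0=NOT G2=NOT 1=0 G1=G2|G1=1|1=1 G2=G3|G1=0|1=1 G3=G0|G2=1|1=1 -> 0111
Step 4: G0=NOT G2=NOT 1=0 G1=G2|G1=1|1=1 G2=G3|G1=1|1=1 G3=G0|G2=0|1=1 -> 0111
State from step 4 equals state from step 3 -> cycle length 1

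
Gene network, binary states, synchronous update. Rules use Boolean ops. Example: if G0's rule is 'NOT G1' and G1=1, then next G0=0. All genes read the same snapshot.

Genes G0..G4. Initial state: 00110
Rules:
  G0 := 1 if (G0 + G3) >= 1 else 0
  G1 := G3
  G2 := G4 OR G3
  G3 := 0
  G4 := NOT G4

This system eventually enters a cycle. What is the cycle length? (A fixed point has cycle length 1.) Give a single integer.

Answer: 2

Derivation:
Step 0: 00110
Step 1: G0=(0+1>=1)=1 G1=G3=1 G2=G4|G3=0|1=1 G3=0(const) G4=NOT G4=NOT 0=1 -> 11101
Step 2: G0=(1+0>=1)=1 G1=G3=0 G2=G4|G3=1|0=1 G3=0(const) G4=NOT G4=NOT 1=0 -> 10100
Step 3: G0=(1+0>=1)=1 G1=G3=0 G2=G4|G3=0|0=0 G3=0(const) G4=NOT G4=NOT 0=1 -> 10001
Step 4: G0=(1+0>=1)=1 G1=G3=0 G2=G4|G3=1|0=1 G3=0(const) G4=NOT G4=NOT 1=0 -> 10100
State from step 4 equals state from step 2 -> cycle length 2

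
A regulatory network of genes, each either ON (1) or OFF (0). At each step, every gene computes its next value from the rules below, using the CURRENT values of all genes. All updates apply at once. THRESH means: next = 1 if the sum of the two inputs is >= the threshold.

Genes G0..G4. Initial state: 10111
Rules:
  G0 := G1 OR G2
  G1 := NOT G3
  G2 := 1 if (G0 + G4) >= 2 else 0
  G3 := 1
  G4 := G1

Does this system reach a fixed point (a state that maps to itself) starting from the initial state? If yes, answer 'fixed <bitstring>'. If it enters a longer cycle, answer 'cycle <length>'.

Step 0: 10111
Step 1: G0=G1|G2=0|1=1 G1=NOT G3=NOT 1=0 G2=(1+1>=2)=1 G3=1(const) G4=G1=0 -> 10110
Step 2: G0=G1|G2=0|1=1 G1=NOT G3=NOT 1=0 G2=(1+0>=2)=0 G3=1(const) G4=G1=0 -> 10010
Step 3: G0=G1|G2=0|0=0 G1=NOT G3=NOT 1=0 G2=(1+0>=2)=0 G3=1(const) G4=G1=0 -> 00010
Step 4: G0=G1|G2=0|0=0 G1=NOT G3=NOT 1=0 G2=(0+0>=2)=0 G3=1(const) G4=G1=0 -> 00010
Fixed point reached at step 3: 00010

Answer: fixed 00010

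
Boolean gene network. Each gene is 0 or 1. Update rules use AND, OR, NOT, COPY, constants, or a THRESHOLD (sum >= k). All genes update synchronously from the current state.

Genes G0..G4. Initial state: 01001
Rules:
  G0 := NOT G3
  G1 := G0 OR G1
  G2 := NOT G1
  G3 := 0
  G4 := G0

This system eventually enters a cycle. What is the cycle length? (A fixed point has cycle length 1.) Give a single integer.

Answer: 1

Derivation:
Step 0: 01001
Step 1: G0=NOT G3=NOT 0=1 G1=G0|G1=0|1=1 G2=NOT G1=NOT 1=0 G3=0(const) G4=G0=0 -> 11000
Step 2: G0=NOT G3=NOT 0=1 G1=G0|G1=1|1=1 G2=NOT G1=NOT 1=0 G3=0(const) G4=G0=1 -> 11001
Step 3: G0=NOT G3=NOT 0=1 G1=G0|G1=1|1=1 G2=NOT G1=NOT 1=0 G3=0(const) G4=G0=1 -> 11001
State from step 3 equals state from step 2 -> cycle length 1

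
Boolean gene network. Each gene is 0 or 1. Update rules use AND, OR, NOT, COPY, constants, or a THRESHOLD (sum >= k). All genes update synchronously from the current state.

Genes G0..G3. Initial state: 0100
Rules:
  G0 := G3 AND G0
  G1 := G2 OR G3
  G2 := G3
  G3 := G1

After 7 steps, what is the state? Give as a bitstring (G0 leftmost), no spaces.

Step 1: G0=G3&G0=0&0=0 G1=G2|G3=0|0=0 G2=G3=0 G3=G1=1 -> 0001
Step 2: G0=G3&G0=1&0=0 G1=G2|G3=0|1=1 G2=G3=1 G3=G1=0 -> 0110
Step 3: G0=G3&G0=0&0=0 G1=G2|G3=1|0=1 G2=G3=0 G3=G1=1 -> 0101
Step 4: G0=G3&G0=1&0=0 G1=G2|G3=0|1=1 G2=G3=1 G3=G1=1 -> 0111
Step 5: G0=G3&G0=1&0=0 G1=G2|G3=1|1=1 G2=G3=1 G3=G1=1 -> 0111
Step 6: G0=G3&G0=1&0=0 G1=G2|G3=1|1=1 G2=G3=1 G3=G1=1 -> 0111
Step 7: G0=G3&G0=1&0=0 G1=G2|G3=1|1=1 G2=G3=1 G3=G1=1 -> 0111

0111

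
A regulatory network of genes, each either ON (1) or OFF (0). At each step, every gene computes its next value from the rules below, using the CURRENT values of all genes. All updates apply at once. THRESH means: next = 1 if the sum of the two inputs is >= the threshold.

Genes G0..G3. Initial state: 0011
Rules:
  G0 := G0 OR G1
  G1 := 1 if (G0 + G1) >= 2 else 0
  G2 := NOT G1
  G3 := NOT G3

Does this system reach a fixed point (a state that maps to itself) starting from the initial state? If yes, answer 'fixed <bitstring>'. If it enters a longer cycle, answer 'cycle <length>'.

Answer: cycle 2

Derivation:
Step 0: 0011
Step 1: G0=G0|G1=0|0=0 G1=(0+0>=2)=0 G2=NOT G1=NOT 0=1 G3=NOT G3=NOT 1=0 -> 0010
Step 2: G0=G0|G1=0|0=0 G1=(0+0>=2)=0 G2=NOT G1=NOT 0=1 G3=NOT G3=NOT 0=1 -> 0011
Cycle of length 2 starting at step 0 -> no fixed point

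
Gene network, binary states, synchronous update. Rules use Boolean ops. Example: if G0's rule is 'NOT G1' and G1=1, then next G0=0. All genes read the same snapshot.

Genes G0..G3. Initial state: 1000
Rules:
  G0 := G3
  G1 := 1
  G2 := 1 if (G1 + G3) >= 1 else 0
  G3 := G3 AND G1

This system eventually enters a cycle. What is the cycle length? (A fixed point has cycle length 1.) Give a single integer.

Answer: 1

Derivation:
Step 0: 1000
Step 1: G0=G3=0 G1=1(const) G2=(0+0>=1)=0 G3=G3&G1=0&0=0 -> 0100
Step 2: G0=G3=0 G1=1(const) G2=(1+0>=1)=1 G3=G3&G1=0&1=0 -> 0110
Step 3: G0=G3=0 G1=1(const) G2=(1+0>=1)=1 G3=G3&G1=0&1=0 -> 0110
State from step 3 equals state from step 2 -> cycle length 1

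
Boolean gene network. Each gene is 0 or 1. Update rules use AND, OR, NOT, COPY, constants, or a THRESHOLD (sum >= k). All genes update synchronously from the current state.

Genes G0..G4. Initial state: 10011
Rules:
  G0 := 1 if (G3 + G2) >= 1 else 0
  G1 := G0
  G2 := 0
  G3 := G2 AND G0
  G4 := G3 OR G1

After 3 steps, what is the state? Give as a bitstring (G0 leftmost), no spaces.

Step 1: G0=(1+0>=1)=1 G1=G0=1 G2=0(const) G3=G2&G0=0&1=0 G4=G3|G1=1|0=1 -> 11001
Step 2: G0=(0+0>=1)=0 G1=G0=1 G2=0(const) G3=G2&G0=0&1=0 G4=G3|G1=0|1=1 -> 01001
Step 3: G0=(0+0>=1)=0 G1=G0=0 G2=0(const) G3=G2&G0=0&0=0 G4=G3|G1=0|1=1 -> 00001

00001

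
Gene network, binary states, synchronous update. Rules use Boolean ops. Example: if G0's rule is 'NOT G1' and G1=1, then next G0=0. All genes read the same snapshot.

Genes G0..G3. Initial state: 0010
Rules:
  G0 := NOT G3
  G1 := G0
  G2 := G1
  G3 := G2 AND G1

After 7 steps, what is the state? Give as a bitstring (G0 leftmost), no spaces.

Step 1: G0=NOT G3=NOT 0=1 G1=G0=0 G2=G1=0 G3=G2&G1=1&0=0 -> 1000
Step 2: G0=NOT G3=NOT 0=1 G1=G0=1 G2=G1=0 G3=G2&G1=0&0=0 -> 1100
Step 3: G0=NOT G3=NOT 0=1 G1=G0=1 G2=G1=1 G3=G2&G1=0&1=0 -> 1110
Step 4: G0=NOT G3=NOT 0=1 G1=G0=1 G2=G1=1 G3=G2&G1=1&1=1 -> 1111
Step 5: G0=NOT G3=NOT 1=0 G1=G0=1 G2=G1=1 G3=G2&G1=1&1=1 -> 0111
Step 6: G0=NOT G3=NOT 1=0 G1=G0=0 G2=G1=1 G3=G2&G1=1&1=1 -> 0011
Step 7: G0=NOT G3=NOT 1=0 G1=G0=0 G2=G1=0 G3=G2&G1=1&0=0 -> 0000

0000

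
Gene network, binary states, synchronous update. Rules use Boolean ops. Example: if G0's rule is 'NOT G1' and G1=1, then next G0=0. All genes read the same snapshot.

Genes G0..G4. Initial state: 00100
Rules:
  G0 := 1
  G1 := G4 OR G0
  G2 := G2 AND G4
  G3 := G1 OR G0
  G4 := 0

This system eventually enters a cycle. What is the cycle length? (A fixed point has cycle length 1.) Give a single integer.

Step 0: 00100
Step 1: G0=1(const) G1=G4|G0=0|0=0 G2=G2&G4=1&0=0 G3=G1|G0=0|0=0 G4=0(const) -> 10000
Step 2: G0=1(const) G1=G4|G0=0|1=1 G2=G2&G4=0&0=0 G3=G1|G0=0|1=1 G4=0(const) -> 11010
Step 3: G0=1(const) G1=G4|G0=0|1=1 G2=G2&G4=0&0=0 G3=G1|G0=1|1=1 G4=0(const) -> 11010
State from step 3 equals state from step 2 -> cycle length 1

Answer: 1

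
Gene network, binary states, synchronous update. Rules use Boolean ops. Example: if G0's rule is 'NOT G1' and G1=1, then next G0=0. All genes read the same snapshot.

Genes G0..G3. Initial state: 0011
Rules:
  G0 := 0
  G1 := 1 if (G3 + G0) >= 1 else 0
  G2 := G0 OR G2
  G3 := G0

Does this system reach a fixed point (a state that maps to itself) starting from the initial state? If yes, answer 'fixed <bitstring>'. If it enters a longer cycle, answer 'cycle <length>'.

Step 0: 0011
Step 1: G0=0(const) G1=(1+0>=1)=1 G2=G0|G2=0|1=1 G3=G0=0 -> 0110
Step 2: G0=0(const) G1=(0+0>=1)=0 G2=G0|G2=0|1=1 G3=G0=0 -> 0010
Step 3: G0=0(const) G1=(0+0>=1)=0 G2=G0|G2=0|1=1 G3=G0=0 -> 0010
Fixed point reached at step 2: 0010

Answer: fixed 0010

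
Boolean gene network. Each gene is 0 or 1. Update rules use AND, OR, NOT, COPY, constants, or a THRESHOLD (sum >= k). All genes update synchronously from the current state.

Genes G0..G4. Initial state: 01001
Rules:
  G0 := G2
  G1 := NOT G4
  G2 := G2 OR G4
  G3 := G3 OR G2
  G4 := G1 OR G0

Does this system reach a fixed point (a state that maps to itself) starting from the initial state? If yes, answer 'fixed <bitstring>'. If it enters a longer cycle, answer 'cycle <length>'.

Answer: fixed 10111

Derivation:
Step 0: 01001
Step 1: G0=G2=0 G1=NOT G4=NOT 1=0 G2=G2|G4=0|1=1 G3=G3|G2=0|0=0 G4=G1|G0=1|0=1 -> 00101
Step 2: G0=G2=1 G1=NOT G4=NOT 1=0 G2=G2|G4=1|1=1 G3=G3|G2=0|1=1 G4=G1|G0=0|0=0 -> 10110
Step 3: G0=G2=1 G1=NOT G4=NOT 0=1 G2=G2|G4=1|0=1 G3=G3|G2=1|1=1 G4=G1|G0=0|1=1 -> 11111
Step 4: G0=G2=1 G1=NOT G4=NOT 1=0 G2=G2|G4=1|1=1 G3=G3|G2=1|1=1 G4=G1|G0=1|1=1 -> 10111
Step 5: G0=G2=1 G1=NOT G4=NOT 1=0 G2=G2|G4=1|1=1 G3=G3|G2=1|1=1 G4=G1|G0=0|1=1 -> 10111
Fixed point reached at step 4: 10111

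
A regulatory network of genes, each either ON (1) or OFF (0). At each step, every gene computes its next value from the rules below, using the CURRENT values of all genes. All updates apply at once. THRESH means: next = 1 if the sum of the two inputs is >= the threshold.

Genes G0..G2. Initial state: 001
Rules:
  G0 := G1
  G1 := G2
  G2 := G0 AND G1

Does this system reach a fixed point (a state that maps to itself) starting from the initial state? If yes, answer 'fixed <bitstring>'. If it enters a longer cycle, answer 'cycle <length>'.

Step 0: 001
Step 1: G0=G1=0 G1=G2=1 G2=G0&G1=0&0=0 -> 010
Step 2: G0=G1=1 G1=G2=0 G2=G0&G1=0&1=0 -> 100
Step 3: G0=G1=0 G1=G2=0 G2=G0&G1=1&0=0 -> 000
Step 4: G0=G1=0 G1=G2=0 G2=G0&G1=0&0=0 -> 000
Fixed point reached at step 3: 000

Answer: fixed 000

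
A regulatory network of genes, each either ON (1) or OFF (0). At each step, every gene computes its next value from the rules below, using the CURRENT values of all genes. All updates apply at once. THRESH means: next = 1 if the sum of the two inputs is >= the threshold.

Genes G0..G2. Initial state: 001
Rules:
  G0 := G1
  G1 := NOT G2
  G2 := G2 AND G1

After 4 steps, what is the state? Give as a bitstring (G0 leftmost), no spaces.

Step 1: G0=G1=0 G1=NOT G2=NOT 1=0 G2=G2&G1=1&0=0 -> 000
Step 2: G0=G1=0 G1=NOT G2=NOT 0=1 G2=G2&G1=0&0=0 -> 010
Step 3: G0=G1=1 G1=NOT G2=NOT 0=1 G2=G2&G1=0&1=0 -> 110
Step 4: G0=G1=1 G1=NOT G2=NOT 0=1 G2=G2&G1=0&1=0 -> 110

110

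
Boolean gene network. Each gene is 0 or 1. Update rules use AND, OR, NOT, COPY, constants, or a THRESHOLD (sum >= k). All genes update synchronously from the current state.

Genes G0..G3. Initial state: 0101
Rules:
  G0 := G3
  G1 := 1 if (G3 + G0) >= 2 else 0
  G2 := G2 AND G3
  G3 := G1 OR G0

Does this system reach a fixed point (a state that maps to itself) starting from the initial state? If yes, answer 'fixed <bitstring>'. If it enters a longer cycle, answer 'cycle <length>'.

Answer: fixed 1101

Derivation:
Step 0: 0101
Step 1: G0=G3=1 G1=(1+0>=2)=0 G2=G2&G3=0&1=0 G3=G1|G0=1|0=1 -> 1001
Step 2: G0=G3=1 G1=(1+1>=2)=1 G2=G2&G3=0&1=0 G3=G1|G0=0|1=1 -> 1101
Step 3: G0=G3=1 G1=(1+1>=2)=1 G2=G2&G3=0&1=0 G3=G1|G0=1|1=1 -> 1101
Fixed point reached at step 2: 1101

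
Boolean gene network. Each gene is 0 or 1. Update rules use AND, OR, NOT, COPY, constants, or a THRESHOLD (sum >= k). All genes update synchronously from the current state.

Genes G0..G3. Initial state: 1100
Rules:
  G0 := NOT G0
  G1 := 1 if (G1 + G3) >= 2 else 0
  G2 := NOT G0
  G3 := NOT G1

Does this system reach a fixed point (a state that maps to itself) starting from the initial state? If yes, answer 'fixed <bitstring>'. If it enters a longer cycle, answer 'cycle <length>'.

Answer: cycle 2

Derivation:
Step 0: 1100
Step 1: G0=NOT G0=NOT 1=0 G1=(1+0>=2)=0 G2=NOT G0=NOT 1=0 G3=NOT G1=NOT 1=0 -> 0000
Step 2: G0=NOT G0=NOT 0=1 G1=(0+0>=2)=0 G2=NOT G0=NOT 0=1 G3=NOT G1=NOT 0=1 -> 1011
Step 3: G0=NOT G0=NOT 1=0 G1=(0+1>=2)=0 G2=NOT G0=NOT 1=0 G3=NOT G1=NOT 0=1 -> 0001
Step 4: G0=NOT G0=NOT 0=1 G1=(0+1>=2)=0 G2=NOT G0=NOT 0=1 G3=NOT G1=NOT 0=1 -> 1011
Cycle of length 2 starting at step 2 -> no fixed point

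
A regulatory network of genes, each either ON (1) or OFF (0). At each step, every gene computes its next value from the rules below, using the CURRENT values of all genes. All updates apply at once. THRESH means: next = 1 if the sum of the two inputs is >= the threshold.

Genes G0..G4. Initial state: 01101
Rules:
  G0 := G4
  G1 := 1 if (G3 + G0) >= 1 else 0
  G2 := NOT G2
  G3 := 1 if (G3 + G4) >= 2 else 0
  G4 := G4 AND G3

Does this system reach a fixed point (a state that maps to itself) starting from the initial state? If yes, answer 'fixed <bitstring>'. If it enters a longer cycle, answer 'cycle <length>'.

Answer: cycle 2

Derivation:
Step 0: 01101
Step 1: G0=G4=1 G1=(0+0>=1)=0 G2=NOT G2=NOT 1=0 G3=(0+1>=2)=0 G4=G4&G3=1&0=0 -> 10000
Step 2: G0=G4=0 G1=(0+1>=1)=1 G2=NOT G2=NOT 0=1 G3=(0+0>=2)=0 G4=G4&G3=0&0=0 -> 01100
Step 3: G0=G4=0 G1=(0+0>=1)=0 G2=NOT G2=NOT 1=0 G3=(0+0>=2)=0 G4=G4&G3=0&0=0 -> 00000
Step 4: G0=G4=0 G1=(0+0>=1)=0 G2=NOT G2=NOT 0=1 G3=(0+0>=2)=0 G4=G4&G3=0&0=0 -> 00100
Step 5: G0=G4=0 G1=(0+0>=1)=0 G2=NOT G2=NOT 1=0 G3=(0+0>=2)=0 G4=G4&G3=0&0=0 -> 00000
Cycle of length 2 starting at step 3 -> no fixed point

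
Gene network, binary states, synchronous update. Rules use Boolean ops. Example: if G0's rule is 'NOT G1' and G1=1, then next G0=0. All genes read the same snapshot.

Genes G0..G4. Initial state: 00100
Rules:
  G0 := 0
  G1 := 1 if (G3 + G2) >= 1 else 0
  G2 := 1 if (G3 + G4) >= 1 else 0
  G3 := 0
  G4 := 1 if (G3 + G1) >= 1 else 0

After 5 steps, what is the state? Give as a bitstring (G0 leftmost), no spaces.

Step 1: G0=0(const) G1=(0+1>=1)=1 G2=(0+0>=1)=0 G3=0(const) G4=(0+0>=1)=0 -> 01000
Step 2: G0=0(const) G1=(0+0>=1)=0 G2=(0+0>=1)=0 G3=0(const) G4=(0+1>=1)=1 -> 00001
Step 3: G0=0(const) G1=(0+0>=1)=0 G2=(0+1>=1)=1 G3=0(const) G4=(0+0>=1)=0 -> 00100
Step 4: G0=0(const) G1=(0+1>=1)=1 G2=(0+0>=1)=0 G3=0(const) G4=(0+0>=1)=0 -> 01000
Step 5: G0=0(const) G1=(0+0>=1)=0 G2=(0+0>=1)=0 G3=0(const) G4=(0+1>=1)=1 -> 00001

00001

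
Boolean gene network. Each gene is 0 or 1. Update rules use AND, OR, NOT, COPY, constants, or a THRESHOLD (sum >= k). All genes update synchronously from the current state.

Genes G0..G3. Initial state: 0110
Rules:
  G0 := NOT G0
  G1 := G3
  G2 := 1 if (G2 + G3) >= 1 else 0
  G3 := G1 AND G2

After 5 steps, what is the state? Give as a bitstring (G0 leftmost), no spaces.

Step 1: G0=NOT G0=NOT 0=1 G1=G3=0 G2=(1+0>=1)=1 G3=G1&G2=1&1=1 -> 1011
Step 2: G0=NOT G0=NOT 1=0 G1=G3=1 G2=(1+1>=1)=1 G3=G1&G2=0&1=0 -> 0110
Step 3: G0=NOT G0=NOT 0=1 G1=G3=0 G2=(1+0>=1)=1 G3=G1&G2=1&1=1 -> 1011
Step 4: G0=NOT G0=NOT 1=0 G1=G3=1 G2=(1+1>=1)=1 G3=G1&G2=0&1=0 -> 0110
Step 5: G0=NOT G0=NOT 0=1 G1=G3=0 G2=(1+0>=1)=1 G3=G1&G2=1&1=1 -> 1011

1011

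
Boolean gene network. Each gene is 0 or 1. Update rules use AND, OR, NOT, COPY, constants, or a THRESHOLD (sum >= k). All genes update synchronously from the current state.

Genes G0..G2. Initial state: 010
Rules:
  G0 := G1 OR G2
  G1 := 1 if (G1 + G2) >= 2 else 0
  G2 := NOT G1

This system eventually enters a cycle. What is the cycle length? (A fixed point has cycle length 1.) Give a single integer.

Step 0: 010
Step 1: G0=G1|G2=1|0=1 G1=(1+0>=2)=0 G2=NOT G1=NOT 1=0 -> 100
Step 2: G0=G1|G2=0|0=0 G1=(0+0>=2)=0 G2=NOT G1=NOT 0=1 -> 001
Step 3: G0=G1|G2=0|1=1 G1=(0+1>=2)=0 G2=NOT G1=NOT 0=1 -> 101
Step 4: G0=G1|G2=0|1=1 G1=(0+1>=2)=0 G2=NOT G1=NOT 0=1 -> 101
State from step 4 equals state from step 3 -> cycle length 1

Answer: 1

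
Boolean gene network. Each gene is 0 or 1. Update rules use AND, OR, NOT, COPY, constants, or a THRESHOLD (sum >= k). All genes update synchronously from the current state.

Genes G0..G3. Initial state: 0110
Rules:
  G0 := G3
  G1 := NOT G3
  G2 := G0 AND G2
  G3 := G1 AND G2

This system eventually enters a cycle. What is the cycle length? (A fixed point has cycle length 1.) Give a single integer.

Step 0: 0110
Step 1: G0=G3=0 G1=NOT G3=NOT 0=1 G2=G0&G2=0&1=0 G3=G1&G2=1&1=1 -> 0101
Step 2: G0=G3=1 G1=NOT G3=NOT 1=0 G2=G0&G2=0&0=0 G3=G1&G2=1&0=0 -> 1000
Step 3: G0=G3=0 G1=NOT G3=NOT 0=1 G2=G0&G2=1&0=0 G3=G1&G2=0&0=0 -> 0100
Step 4: G0=G3=0 G1=NOT G3=NOT 0=1 G2=G0&G2=0&0=0 G3=G1&G2=1&0=0 -> 0100
State from step 4 equals state from step 3 -> cycle length 1

Answer: 1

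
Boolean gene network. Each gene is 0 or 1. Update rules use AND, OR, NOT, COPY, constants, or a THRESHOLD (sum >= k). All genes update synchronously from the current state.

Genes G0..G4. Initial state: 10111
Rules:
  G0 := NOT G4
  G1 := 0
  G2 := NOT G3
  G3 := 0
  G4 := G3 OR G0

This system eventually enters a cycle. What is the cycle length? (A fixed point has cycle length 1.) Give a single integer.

Answer: 4

Derivation:
Step 0: 10111
Step 1: G0=NOT G4=NOT 1=0 G1=0(const) G2=NOT G3=NOT 1=0 G3=0(const) G4=G3|G0=1|1=1 -> 00001
Step 2: G0=NOT G4=NOT 1=0 G1=0(const) G2=NOT G3=NOT 0=1 G3=0(const) G4=G3|G0=0|0=0 -> 00100
Step 3: G0=NOT G4=NOT 0=1 G1=0(const) G2=NOT G3=NOT 0=1 G3=0(const) G4=G3|G0=0|0=0 -> 10100
Step 4: G0=NOT G4=NOT 0=1 G1=0(const) G2=NOT G3=NOT 0=1 G3=0(const) G4=G3|G0=0|1=1 -> 10101
Step 5: G0=NOT G4=NOT 1=0 G1=0(const) G2=NOT G3=NOT 0=1 G3=0(const) G4=G3|G0=0|1=1 -> 00101
Step 6: G0=NOT G4=NOT 1=0 G1=0(const) G2=NOT G3=NOT 0=1 G3=0(const) G4=G3|G0=0|0=0 -> 00100
State from step 6 equals state from step 2 -> cycle length 4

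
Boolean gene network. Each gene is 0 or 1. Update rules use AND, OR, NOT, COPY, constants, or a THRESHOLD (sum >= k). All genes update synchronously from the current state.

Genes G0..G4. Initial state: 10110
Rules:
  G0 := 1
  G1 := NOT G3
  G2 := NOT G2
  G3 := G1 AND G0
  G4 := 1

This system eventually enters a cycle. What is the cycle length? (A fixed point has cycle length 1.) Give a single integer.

Step 0: 10110
Step 1: G0=1(const) G1=NOT G3=NOT 1=0 G2=NOT G2=NOT 1=0 G3=G1&G0=0&1=0 G4=1(const) -> 10001
Step 2: G0=1(const) G1=NOT G3=NOT 0=1 G2=NOT G2=NOT 0=1 G3=G1&G0=0&1=0 G4=1(const) -> 11101
Step 3: G0=1(const) G1=NOT G3=NOT 0=1 G2=NOT G2=NOT 1=0 G3=G1&G0=1&1=1 G4=1(const) -> 11011
Step 4: G0=1(const) G1=NOT G3=NOT 1=0 G2=NOT G2=NOT 0=1 G3=G1&G0=1&1=1 G4=1(const) -> 10111
Step 5: G0=1(const) G1=NOT G3=NOT 1=0 G2=NOT G2=NOT 1=0 G3=G1&G0=0&1=0 G4=1(const) -> 10001
State from step 5 equals state from step 1 -> cycle length 4

Answer: 4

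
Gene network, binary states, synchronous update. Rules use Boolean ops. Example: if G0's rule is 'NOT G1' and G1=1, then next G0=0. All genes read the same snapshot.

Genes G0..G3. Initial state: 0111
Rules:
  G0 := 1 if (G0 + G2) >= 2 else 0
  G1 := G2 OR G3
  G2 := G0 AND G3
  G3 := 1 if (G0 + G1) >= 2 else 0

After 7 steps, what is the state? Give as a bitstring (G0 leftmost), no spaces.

Step 1: G0=(0+1>=2)=0 G1=G2|G3=1|1=1 G2=G0&G3=0&1=0 G3=(0+1>=2)=0 -> 0100
Step 2: G0=(0+0>=2)=0 G1=G2|G3=0|0=0 G2=G0&G3=0&0=0 G3=(0+1>=2)=0 -> 0000
Step 3: G0=(0+0>=2)=0 G1=G2|G3=0|0=0 G2=G0&G3=0&0=0 G3=(0+0>=2)=0 -> 0000
Step 4: G0=(0+0>=2)=0 G1=G2|G3=0|0=0 G2=G0&G3=0&0=0 G3=(0+0>=2)=0 -> 0000
Step 5: G0=(0+0>=2)=0 G1=G2|G3=0|0=0 G2=G0&G3=0&0=0 G3=(0+0>=2)=0 -> 0000
Step 6: G0=(0+0>=2)=0 G1=G2|G3=0|0=0 G2=G0&G3=0&0=0 G3=(0+0>=2)=0 -> 0000
Step 7: G0=(0+0>=2)=0 G1=G2|G3=0|0=0 G2=G0&G3=0&0=0 G3=(0+0>=2)=0 -> 0000

0000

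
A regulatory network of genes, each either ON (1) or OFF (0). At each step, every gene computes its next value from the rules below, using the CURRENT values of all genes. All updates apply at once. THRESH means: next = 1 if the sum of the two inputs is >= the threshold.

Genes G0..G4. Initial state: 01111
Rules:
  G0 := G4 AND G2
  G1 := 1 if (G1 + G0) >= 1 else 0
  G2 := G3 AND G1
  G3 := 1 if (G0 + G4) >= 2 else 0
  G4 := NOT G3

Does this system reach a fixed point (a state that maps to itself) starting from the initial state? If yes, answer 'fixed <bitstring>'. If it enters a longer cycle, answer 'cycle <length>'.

Step 0: 01111
Step 1: G0=G4&G2=1&1=1 G1=(1+0>=1)=1 G2=G3&G1=1&1=1 G3=(0+1>=2)=0 G4=NOT G3=NOT 1=0 -> 11100
Step 2: G0=G4&G2=0&1=0 G1=(1+1>=1)=1 G2=G3&G1=0&1=0 G3=(1+0>=2)=0 G4=NOT G3=NOT 0=1 -> 01001
Step 3: G0=G4&G2=1&0=0 G1=(1+0>=1)=1 G2=G3&G1=0&1=0 G3=(0+1>=2)=0 G4=NOT G3=NOT 0=1 -> 01001
Fixed point reached at step 2: 01001

Answer: fixed 01001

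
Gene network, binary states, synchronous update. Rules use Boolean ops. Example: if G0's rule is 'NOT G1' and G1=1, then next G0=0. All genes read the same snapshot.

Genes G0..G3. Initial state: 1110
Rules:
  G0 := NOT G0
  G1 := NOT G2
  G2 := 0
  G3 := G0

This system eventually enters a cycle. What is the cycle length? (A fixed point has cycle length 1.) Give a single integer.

Answer: 2

Derivation:
Step 0: 1110
Step 1: G0=NOT G0=NOT 1=0 G1=NOT G2=NOT 1=0 G2=0(const) G3=G0=1 -> 0001
Step 2: G0=NOT G0=NOT 0=1 G1=NOT G2=NOT 0=1 G2=0(const) G3=G0=0 -> 1100
Step 3: G0=NOT G0=NOT 1=0 G1=NOT G2=NOT 0=1 G2=0(const) G3=G0=1 -> 0101
Step 4: G0=NOT G0=NOT 0=1 G1=NOT G2=NOT 0=1 G2=0(const) G3=G0=0 -> 1100
State from step 4 equals state from step 2 -> cycle length 2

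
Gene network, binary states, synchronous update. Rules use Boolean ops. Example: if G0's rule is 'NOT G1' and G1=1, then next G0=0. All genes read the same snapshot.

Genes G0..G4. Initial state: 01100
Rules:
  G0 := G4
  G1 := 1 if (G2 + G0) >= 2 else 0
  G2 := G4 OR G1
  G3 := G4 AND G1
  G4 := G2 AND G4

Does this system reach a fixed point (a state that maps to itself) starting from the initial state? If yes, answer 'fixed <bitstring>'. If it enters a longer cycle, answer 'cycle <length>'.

Answer: fixed 00000

Derivation:
Step 0: 01100
Step 1: G0=G4=0 G1=(1+0>=2)=0 G2=G4|G1=0|1=1 G3=G4&G1=0&1=0 G4=G2&G4=1&0=0 -> 00100
Step 2: G0=G4=0 G1=(1+0>=2)=0 G2=G4|G1=0|0=0 G3=G4&G1=0&0=0 G4=G2&G4=1&0=0 -> 00000
Step 3: G0=G4=0 G1=(0+0>=2)=0 G2=G4|G1=0|0=0 G3=G4&G1=0&0=0 G4=G2&G4=0&0=0 -> 00000
Fixed point reached at step 2: 00000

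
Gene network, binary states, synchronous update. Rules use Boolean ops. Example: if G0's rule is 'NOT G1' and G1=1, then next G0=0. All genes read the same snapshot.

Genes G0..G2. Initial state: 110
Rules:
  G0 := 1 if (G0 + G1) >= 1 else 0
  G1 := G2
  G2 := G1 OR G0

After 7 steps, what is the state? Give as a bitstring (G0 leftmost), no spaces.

Step 1: G0=(1+1>=1)=1 G1=G2=0 G2=G1|G0=1|1=1 -> 101
Step 2: G0=(1+0>=1)=1 G1=G2=1 G2=G1|G0=0|1=1 -> 111
Step 3: G0=(1+1>=1)=1 G1=G2=1 G2=G1|G0=1|1=1 -> 111
Step 4: G0=(1+1>=1)=1 G1=G2=1 G2=G1|G0=1|1=1 -> 111
Step 5: G0=(1+1>=1)=1 G1=G2=1 G2=G1|G0=1|1=1 -> 111
Step 6: G0=(1+1>=1)=1 G1=G2=1 G2=G1|G0=1|1=1 -> 111
Step 7: G0=(1+1>=1)=1 G1=G2=1 G2=G1|G0=1|1=1 -> 111

111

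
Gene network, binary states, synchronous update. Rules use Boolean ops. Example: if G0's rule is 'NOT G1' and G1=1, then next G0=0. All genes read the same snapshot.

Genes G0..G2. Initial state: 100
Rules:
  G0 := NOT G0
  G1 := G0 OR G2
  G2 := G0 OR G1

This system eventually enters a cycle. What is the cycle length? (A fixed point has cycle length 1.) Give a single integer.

Answer: 2

Derivation:
Step 0: 100
Step 1: G0=NOT G0=NOT 1=0 G1=G0|G2=1|0=1 G2=G0|G1=1|0=1 -> 011
Step 2: G0=NOT G0=NOT 0=1 G1=G0|G2=0|1=1 G2=G0|G1=0|1=1 -> 111
Step 3: G0=NOT G0=NOT 1=0 G1=G0|G2=1|1=1 G2=G0|G1=1|1=1 -> 011
State from step 3 equals state from step 1 -> cycle length 2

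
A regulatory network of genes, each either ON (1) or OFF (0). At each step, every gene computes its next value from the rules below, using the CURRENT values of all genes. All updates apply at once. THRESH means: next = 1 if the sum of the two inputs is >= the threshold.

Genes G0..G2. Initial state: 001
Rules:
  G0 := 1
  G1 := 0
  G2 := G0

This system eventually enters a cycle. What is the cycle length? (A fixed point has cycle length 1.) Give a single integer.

Step 0: 001
Step 1: G0=1(const) G1=0(const) G2=G0=0 -> 100
Step 2: G0=1(const) G1=0(const) G2=G0=1 -> 101
Step 3: G0=1(const) G1=0(const) G2=G0=1 -> 101
State from step 3 equals state from step 2 -> cycle length 1

Answer: 1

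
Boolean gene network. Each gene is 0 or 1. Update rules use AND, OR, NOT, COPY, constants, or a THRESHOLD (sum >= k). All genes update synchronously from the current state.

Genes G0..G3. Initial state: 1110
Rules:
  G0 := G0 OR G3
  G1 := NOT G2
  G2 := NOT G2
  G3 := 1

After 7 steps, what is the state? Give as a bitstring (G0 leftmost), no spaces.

Step 1: G0=G0|G3=1|0=1 G1=NOT G2=NOT 1=0 G2=NOT G2=NOT 1=0 G3=1(const) -> 1001
Step 2: G0=G0|G3=1|1=1 G1=NOT G2=NOT 0=1 G2=NOT G2=NOT 0=1 G3=1(const) -> 1111
Step 3: G0=G0|G3=1|1=1 G1=NOT G2=NOT 1=0 G2=NOT G2=NOT 1=0 G3=1(const) -> 1001
Step 4: G0=G0|G3=1|1=1 G1=NOT G2=NOT 0=1 G2=NOT G2=NOT 0=1 G3=1(const) -> 1111
Step 5: G0=G0|G3=1|1=1 G1=NOT G2=NOT 1=0 G2=NOT G2=NOT 1=0 G3=1(const) -> 1001
Step 6: G0=G0|G3=1|1=1 G1=NOT G2=NOT 0=1 G2=NOT G2=NOT 0=1 G3=1(const) -> 1111
Step 7: G0=G0|G3=1|1=1 G1=NOT G2=NOT 1=0 G2=NOT G2=NOT 1=0 G3=1(const) -> 1001

1001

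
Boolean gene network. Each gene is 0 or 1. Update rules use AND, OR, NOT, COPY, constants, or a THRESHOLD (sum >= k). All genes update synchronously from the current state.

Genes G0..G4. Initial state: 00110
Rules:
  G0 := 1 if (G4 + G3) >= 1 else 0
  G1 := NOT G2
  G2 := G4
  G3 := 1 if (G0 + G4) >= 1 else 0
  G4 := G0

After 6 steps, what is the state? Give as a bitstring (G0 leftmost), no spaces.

Step 1: G0=(0+1>=1)=1 G1=NOT G2=NOT 1=0 G2=G4=0 G3=(0+0>=1)=0 G4=G0=0 -> 10000
Step 2: G0=(0+0>=1)=0 G1=NOT G2=NOT 0=1 G2=G4=0 G3=(1+0>=1)=1 G4=G0=1 -> 01011
Step 3: G0=(1+1>=1)=1 G1=NOT G2=NOT 0=1 G2=G4=1 G3=(0+1>=1)=1 G4=G0=0 -> 11110
Step 4: G0=(0+1>=1)=1 G1=NOT G2=NOT 1=0 G2=G4=0 G3=(1+0>=1)=1 G4=G0=1 -> 10011
Step 5: G0=(1+1>=1)=1 G1=NOT G2=NOT 0=1 G2=G4=1 G3=(1+1>=1)=1 G4=G0=1 -> 11111
Step 6: G0=(1+1>=1)=1 G1=NOT G2=NOT 1=0 G2=G4=1 G3=(1+1>=1)=1 G4=G0=1 -> 10111

10111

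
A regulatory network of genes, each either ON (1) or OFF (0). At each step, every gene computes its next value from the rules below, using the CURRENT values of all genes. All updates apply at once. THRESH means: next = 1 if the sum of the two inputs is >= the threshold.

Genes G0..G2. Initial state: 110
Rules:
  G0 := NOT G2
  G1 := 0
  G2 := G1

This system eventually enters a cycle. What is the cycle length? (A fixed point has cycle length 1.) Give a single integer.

Answer: 1

Derivation:
Step 0: 110
Step 1: G0=NOT G2=NOT 0=1 G1=0(const) G2=G1=1 -> 101
Step 2: G0=NOT G2=NOT 1=0 G1=0(const) G2=G1=0 -> 000
Step 3: G0=NOT G2=NOT 0=1 G1=0(const) G2=G1=0 -> 100
Step 4: G0=NOT G2=NOT 0=1 G1=0(const) G2=G1=0 -> 100
State from step 4 equals state from step 3 -> cycle length 1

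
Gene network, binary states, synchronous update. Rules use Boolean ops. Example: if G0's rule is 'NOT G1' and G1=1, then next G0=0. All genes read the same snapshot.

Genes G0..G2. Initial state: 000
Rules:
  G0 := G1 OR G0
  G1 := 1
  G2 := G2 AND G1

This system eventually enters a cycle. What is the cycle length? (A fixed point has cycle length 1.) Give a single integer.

Step 0: 000
Step 1: G0=G1|G0=0|0=0 G1=1(const) G2=G2&G1=0&0=0 -> 010
Step 2: G0=G1|G0=1|0=1 G1=1(const) G2=G2&G1=0&1=0 -> 110
Step 3: G0=G1|G0=1|1=1 G1=1(const) G2=G2&G1=0&1=0 -> 110
State from step 3 equals state from step 2 -> cycle length 1

Answer: 1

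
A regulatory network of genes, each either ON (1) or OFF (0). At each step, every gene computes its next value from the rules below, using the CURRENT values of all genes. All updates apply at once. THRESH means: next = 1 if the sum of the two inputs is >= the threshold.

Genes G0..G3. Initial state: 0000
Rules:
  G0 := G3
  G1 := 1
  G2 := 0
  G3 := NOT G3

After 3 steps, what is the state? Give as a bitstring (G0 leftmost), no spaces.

Step 1: G0=G3=0 G1=1(const) G2=0(const) G3=NOT G3=NOT 0=1 -> 0101
Step 2: G0=G3=1 G1=1(const) G2=0(const) G3=NOT G3=NOT 1=0 -> 1100
Step 3: G0=G3=0 G1=1(const) G2=0(const) G3=NOT G3=NOT 0=1 -> 0101

0101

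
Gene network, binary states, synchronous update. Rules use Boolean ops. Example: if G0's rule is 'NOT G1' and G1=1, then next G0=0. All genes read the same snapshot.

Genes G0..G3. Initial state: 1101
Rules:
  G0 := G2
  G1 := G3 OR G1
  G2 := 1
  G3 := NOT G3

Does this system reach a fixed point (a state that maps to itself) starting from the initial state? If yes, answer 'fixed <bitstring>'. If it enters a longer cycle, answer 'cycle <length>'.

Answer: cycle 2

Derivation:
Step 0: 1101
Step 1: G0=G2=0 G1=G3|G1=1|1=1 G2=1(const) G3=NOT G3=NOT 1=0 -> 0110
Step 2: G0=G2=1 G1=G3|G1=0|1=1 G2=1(const) G3=NOT G3=NOT 0=1 -> 1111
Step 3: G0=G2=1 G1=G3|G1=1|1=1 G2=1(const) G3=NOT G3=NOT 1=0 -> 1110
Step 4: G0=G2=1 G1=G3|G1=0|1=1 G2=1(const) G3=NOT G3=NOT 0=1 -> 1111
Cycle of length 2 starting at step 2 -> no fixed point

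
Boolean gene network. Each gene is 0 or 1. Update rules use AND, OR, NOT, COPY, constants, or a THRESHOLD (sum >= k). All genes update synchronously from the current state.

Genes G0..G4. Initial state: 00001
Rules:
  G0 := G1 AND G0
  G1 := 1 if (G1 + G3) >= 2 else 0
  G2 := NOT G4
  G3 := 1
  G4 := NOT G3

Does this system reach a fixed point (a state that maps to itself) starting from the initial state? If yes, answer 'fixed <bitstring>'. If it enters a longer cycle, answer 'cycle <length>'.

Answer: fixed 00110

Derivation:
Step 0: 00001
Step 1: G0=G1&G0=0&0=0 G1=(0+0>=2)=0 G2=NOT G4=NOT 1=0 G3=1(const) G4=NOT G3=NOT 0=1 -> 00011
Step 2: G0=G1&G0=0&0=0 G1=(0+1>=2)=0 G2=NOT G4=NOT 1=0 G3=1(const) G4=NOT G3=NOT 1=0 -> 00010
Step 3: G0=G1&G0=0&0=0 G1=(0+1>=2)=0 G2=NOT G4=NOT 0=1 G3=1(const) G4=NOT G3=NOT 1=0 -> 00110
Step 4: G0=G1&G0=0&0=0 G1=(0+1>=2)=0 G2=NOT G4=NOT 0=1 G3=1(const) G4=NOT G3=NOT 1=0 -> 00110
Fixed point reached at step 3: 00110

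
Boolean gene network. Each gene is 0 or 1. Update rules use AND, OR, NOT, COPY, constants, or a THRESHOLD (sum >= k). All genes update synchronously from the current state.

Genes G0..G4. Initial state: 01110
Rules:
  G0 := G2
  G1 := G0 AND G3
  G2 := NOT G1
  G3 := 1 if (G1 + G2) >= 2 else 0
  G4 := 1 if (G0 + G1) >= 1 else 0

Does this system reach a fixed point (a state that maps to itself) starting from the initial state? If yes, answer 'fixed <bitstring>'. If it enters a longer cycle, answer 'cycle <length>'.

Answer: cycle 2

Derivation:
Step 0: 01110
Step 1: G0=G2=1 G1=G0&G3=0&1=0 G2=NOT G1=NOT 1=0 G3=(1+1>=2)=1 G4=(0+1>=1)=1 -> 10011
Step 2: G0=G2=0 G1=G0&G3=1&1=1 G2=NOT G1=NOT 0=1 G3=(0+0>=2)=0 G4=(1+0>=1)=1 -> 01101
Step 3: G0=G2=1 G1=G0&G3=0&0=0 G2=NOT G1=NOT 1=0 G3=(1+1>=2)=1 G4=(0+1>=1)=1 -> 10011
Cycle of length 2 starting at step 1 -> no fixed point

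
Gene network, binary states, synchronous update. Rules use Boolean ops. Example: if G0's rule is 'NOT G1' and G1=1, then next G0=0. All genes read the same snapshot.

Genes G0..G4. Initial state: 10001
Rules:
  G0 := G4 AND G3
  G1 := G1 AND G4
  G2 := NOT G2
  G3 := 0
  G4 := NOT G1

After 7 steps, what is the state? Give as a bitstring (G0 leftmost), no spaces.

Step 1: G0=G4&G3=1&0=0 G1=G1&G4=0&1=0 G2=NOT G2=NOT 0=1 G3=0(const) G4=NOT G1=NOT 0=1 -> 00101
Step 2: G0=G4&G3=1&0=0 G1=G1&G4=0&1=0 G2=NOT G2=NOT 1=0 G3=0(const) G4=NOT G1=NOT 0=1 -> 00001
Step 3: G0=G4&G3=1&0=0 G1=G1&G4=0&1=0 G2=NOT G2=NOT 0=1 G3=0(const) G4=NOT G1=NOT 0=1 -> 00101
Step 4: G0=G4&G3=1&0=0 G1=G1&G4=0&1=0 G2=NOT G2=NOT 1=0 G3=0(const) G4=NOT G1=NOT 0=1 -> 00001
Step 5: G0=G4&G3=1&0=0 G1=G1&G4=0&1=0 G2=NOT G2=NOT 0=1 G3=0(const) G4=NOT G1=NOT 0=1 -> 00101
Step 6: G0=G4&G3=1&0=0 G1=G1&G4=0&1=0 G2=NOT G2=NOT 1=0 G3=0(const) G4=NOT G1=NOT 0=1 -> 00001
Step 7: G0=G4&G3=1&0=0 G1=G1&G4=0&1=0 G2=NOT G2=NOT 0=1 G3=0(const) G4=NOT G1=NOT 0=1 -> 00101

00101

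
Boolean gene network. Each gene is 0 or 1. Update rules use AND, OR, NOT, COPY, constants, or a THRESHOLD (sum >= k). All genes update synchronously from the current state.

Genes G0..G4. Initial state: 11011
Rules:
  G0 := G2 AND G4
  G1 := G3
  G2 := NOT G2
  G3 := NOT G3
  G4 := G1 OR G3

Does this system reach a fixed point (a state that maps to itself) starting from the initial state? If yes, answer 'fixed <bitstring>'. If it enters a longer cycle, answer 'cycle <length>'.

Answer: cycle 2

Derivation:
Step 0: 11011
Step 1: G0=G2&G4=0&1=0 G1=G3=1 G2=NOT G2=NOT 0=1 G3=NOT G3=NOT 1=0 G4=G1|G3=1|1=1 -> 01101
Step 2: G0=G2&G4=1&1=1 G1=G3=0 G2=NOT G2=NOT 1=0 G3=NOT G3=NOT 0=1 G4=G1|G3=1|0=1 -> 10011
Step 3: G0=G2&G4=0&1=0 G1=G3=1 G2=NOT G2=NOT 0=1 G3=NOT G3=NOT 1=0 G4=G1|G3=0|1=1 -> 01101
Cycle of length 2 starting at step 1 -> no fixed point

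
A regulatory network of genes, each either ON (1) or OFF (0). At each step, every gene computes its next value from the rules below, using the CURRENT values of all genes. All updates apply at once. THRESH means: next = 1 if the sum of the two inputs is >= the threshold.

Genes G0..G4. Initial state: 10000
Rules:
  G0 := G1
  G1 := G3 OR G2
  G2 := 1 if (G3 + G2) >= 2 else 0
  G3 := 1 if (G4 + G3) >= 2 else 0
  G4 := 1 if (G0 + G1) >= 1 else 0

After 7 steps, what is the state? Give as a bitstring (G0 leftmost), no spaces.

Step 1: G0=G1=0 G1=G3|G2=0|0=0 G2=(0+0>=2)=0 G3=(0+0>=2)=0 G4=(1+0>=1)=1 -> 00001
Step 2: G0=G1=0 G1=G3|G2=0|0=0 G2=(0+0>=2)=0 G3=(1+0>=2)=0 G4=(0+0>=1)=0 -> 00000
Step 3: G0=G1=0 G1=G3|G2=0|0=0 G2=(0+0>=2)=0 G3=(0+0>=2)=0 G4=(0+0>=1)=0 -> 00000
Step 4: G0=G1=0 G1=G3|G2=0|0=0 G2=(0+0>=2)=0 G3=(0+0>=2)=0 G4=(0+0>=1)=0 -> 00000
Step 5: G0=G1=0 G1=G3|G2=0|0=0 G2=(0+0>=2)=0 G3=(0+0>=2)=0 G4=(0+0>=1)=0 -> 00000
Step 6: G0=G1=0 G1=G3|G2=0|0=0 G2=(0+0>=2)=0 G3=(0+0>=2)=0 G4=(0+0>=1)=0 -> 00000
Step 7: G0=G1=0 G1=G3|G2=0|0=0 G2=(0+0>=2)=0 G3=(0+0>=2)=0 G4=(0+0>=1)=0 -> 00000

00000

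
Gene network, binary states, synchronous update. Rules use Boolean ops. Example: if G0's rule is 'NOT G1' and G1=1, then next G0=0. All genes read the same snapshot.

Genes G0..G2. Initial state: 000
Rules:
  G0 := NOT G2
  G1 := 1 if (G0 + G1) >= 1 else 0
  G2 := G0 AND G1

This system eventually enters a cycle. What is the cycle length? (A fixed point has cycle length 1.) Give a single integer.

Step 0: 000
Step 1: G0=NOT G2=NOT 0=1 G1=(0+0>=1)=0 G2=G0&G1=0&0=0 -> 100
Step 2: G0=NOT G2=NOT 0=1 G1=(1+0>=1)=1 G2=G0&G1=1&0=0 -> 110
Step 3: G0=NOT G2=NOT 0=1 G1=(1+1>=1)=1 G2=G0&G1=1&1=1 -> 111
Step 4: G0=NOT G2=NOT 1=0 G1=(1+1>=1)=1 G2=G0&G1=1&1=1 -> 011
Step 5: G0=NOT G2=NOT 1=0 G1=(0+1>=1)=1 G2=G0&G1=0&1=0 -> 010
Step 6: G0=NOT G2=NOT 0=1 G1=(0+1>=1)=1 G2=G0&G1=0&1=0 -> 110
State from step 6 equals state from step 2 -> cycle length 4

Answer: 4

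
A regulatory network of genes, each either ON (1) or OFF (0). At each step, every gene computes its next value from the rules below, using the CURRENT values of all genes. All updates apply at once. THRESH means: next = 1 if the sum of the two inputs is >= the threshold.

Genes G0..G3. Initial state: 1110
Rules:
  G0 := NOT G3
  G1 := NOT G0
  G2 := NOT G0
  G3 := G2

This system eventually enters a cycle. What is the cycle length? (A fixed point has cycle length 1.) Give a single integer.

Step 0: 1110
Step 1: G0=NOT G3=NOT 0=1 G1=NOT G0=NOT 1=0 G2=NOT G0=NOT 1=0 G3=G2=1 -> 1001
Step 2: G0=NOT G3=NOT 1=0 G1=NOT G0=NOT 1=0 G2=NOT G0=NOT 1=0 G3=G2=0 -> 0000
Step 3: G0=NOT G3=NOT 0=1 G1=NOT G0=NOT 0=1 G2=NOT G0=NOT 0=1 G3=G2=0 -> 1110
State from step 3 equals state from step 0 -> cycle length 3

Answer: 3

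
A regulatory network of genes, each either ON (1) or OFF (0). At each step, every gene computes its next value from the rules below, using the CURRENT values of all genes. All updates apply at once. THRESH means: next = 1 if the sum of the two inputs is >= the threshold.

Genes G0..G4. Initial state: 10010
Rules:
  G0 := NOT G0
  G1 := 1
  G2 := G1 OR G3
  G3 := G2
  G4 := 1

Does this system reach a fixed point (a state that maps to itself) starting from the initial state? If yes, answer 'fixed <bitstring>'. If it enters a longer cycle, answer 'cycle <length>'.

Answer: cycle 2

Derivation:
Step 0: 10010
Step 1: G0=NOT G0=NOT 1=0 G1=1(const) G2=G1|G3=0|1=1 G3=G2=0 G4=1(const) -> 01101
Step 2: G0=NOT G0=NOT 0=1 G1=1(const) G2=G1|G3=1|0=1 G3=G2=1 G4=1(const) -> 11111
Step 3: G0=NOT G0=NOT 1=0 G1=1(const) G2=G1|G3=1|1=1 G3=G2=1 G4=1(const) -> 01111
Step 4: G0=NOT G0=NOT 0=1 G1=1(const) G2=G1|G3=1|1=1 G3=G2=1 G4=1(const) -> 11111
Cycle of length 2 starting at step 2 -> no fixed point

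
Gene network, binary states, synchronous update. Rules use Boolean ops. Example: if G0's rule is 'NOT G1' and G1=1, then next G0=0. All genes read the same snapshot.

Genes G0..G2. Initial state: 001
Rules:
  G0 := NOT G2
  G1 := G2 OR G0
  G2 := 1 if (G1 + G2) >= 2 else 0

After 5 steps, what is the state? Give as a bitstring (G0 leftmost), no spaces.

Step 1: G0=NOT G2=NOT 1=0 G1=G2|G0=1|0=1 G2=(0+1>=2)=0 -> 010
Step 2: G0=NOT G2=NOT 0=1 G1=G2|G0=0|0=0 G2=(1+0>=2)=0 -> 100
Step 3: G0=NOT G2=NOT 0=1 G1=G2|G0=0|1=1 G2=(0+0>=2)=0 -> 110
Step 4: G0=NOT G2=NOT 0=1 G1=G2|G0=0|1=1 G2=(1+0>=2)=0 -> 110
Step 5: G0=NOT G2=NOT 0=1 G1=G2|G0=0|1=1 G2=(1+0>=2)=0 -> 110

110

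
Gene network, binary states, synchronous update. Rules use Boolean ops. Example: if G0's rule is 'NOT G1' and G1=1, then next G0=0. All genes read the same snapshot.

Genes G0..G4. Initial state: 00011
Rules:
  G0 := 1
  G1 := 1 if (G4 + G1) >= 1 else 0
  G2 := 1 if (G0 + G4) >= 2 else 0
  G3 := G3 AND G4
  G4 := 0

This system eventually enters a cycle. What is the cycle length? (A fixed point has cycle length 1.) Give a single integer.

Answer: 1

Derivation:
Step 0: 00011
Step 1: G0=1(const) G1=(1+0>=1)=1 G2=(0+1>=2)=0 G3=G3&G4=1&1=1 G4=0(const) -> 11010
Step 2: G0=1(const) G1=(0+1>=1)=1 G2=(1+0>=2)=0 G3=G3&G4=1&0=0 G4=0(const) -> 11000
Step 3: G0=1(const) G1=(0+1>=1)=1 G2=(1+0>=2)=0 G3=G3&G4=0&0=0 G4=0(const) -> 11000
State from step 3 equals state from step 2 -> cycle length 1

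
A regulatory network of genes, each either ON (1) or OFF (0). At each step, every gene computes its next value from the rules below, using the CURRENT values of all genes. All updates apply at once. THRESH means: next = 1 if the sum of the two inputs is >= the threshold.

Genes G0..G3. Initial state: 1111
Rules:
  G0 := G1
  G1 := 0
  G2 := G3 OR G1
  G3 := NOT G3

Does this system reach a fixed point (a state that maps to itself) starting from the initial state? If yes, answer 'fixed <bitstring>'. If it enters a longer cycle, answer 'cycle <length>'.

Answer: cycle 2

Derivation:
Step 0: 1111
Step 1: G0=G1=1 G1=0(const) G2=G3|G1=1|1=1 G3=NOT G3=NOT 1=0 -> 1010
Step 2: G0=G1=0 G1=0(const) G2=G3|G1=0|0=0 G3=NOT G3=NOT 0=1 -> 0001
Step 3: G0=G1=0 G1=0(const) G2=G3|G1=1|0=1 G3=NOT G3=NOT 1=0 -> 0010
Step 4: G0=G1=0 G1=0(const) G2=G3|G1=0|0=0 G3=NOT G3=NOT 0=1 -> 0001
Cycle of length 2 starting at step 2 -> no fixed point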